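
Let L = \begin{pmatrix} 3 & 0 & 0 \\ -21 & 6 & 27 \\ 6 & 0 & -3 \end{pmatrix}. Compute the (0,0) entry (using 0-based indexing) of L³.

27

Characteristic polynomial: s^3 - 6s^2 - 9s + 54 = (s - 6)(s - 3)(s + 3), so the eigenvalues are -3, 3, 6.
s=6: eigenvector (0, 1, 0).
s=3: eigenvector (1, -2, 1).
s=-3: eigenvector (0, -3, 1).
P = [[0, 1, 0], [1, -2, -3], [0, 1, 1]], D = diag(6, 3, -3), P⁻¹ = [[-1, 1, 3], [1, 0, 0], [-1, 0, 1]].
L³ = P·diag(216, 27, -27)·P⁻¹ = [[27, 0, 0], [-351, 216, 729], [54, 0, -27]].
The requested entry is 27.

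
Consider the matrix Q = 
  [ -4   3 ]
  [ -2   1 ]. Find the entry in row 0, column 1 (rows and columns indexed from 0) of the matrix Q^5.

93

Characteristic polynomial: s^2 + 3s + 2 = (s + 1)(s + 2), so the eigenvalues are -2, -1.
s=-1: eigenvector (1, 1).
s=-2: eigenvector (-3, -2).
P = [[1, -3], [1, -2]], D = diag(-1, -2), P⁻¹ = [[-2, 3], [-1, 1]].
Q⁵ = P·diag(-1, -32)·P⁻¹ = [[-94, 93], [-62, 61]].
The requested entry is 93.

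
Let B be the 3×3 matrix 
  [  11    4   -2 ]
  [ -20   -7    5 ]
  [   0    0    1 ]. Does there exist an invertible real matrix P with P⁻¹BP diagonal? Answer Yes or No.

No

Characteristic polynomial: p(r) = r^3 - 5r^2 + 7r - 3 = (r - 3)(r - 1)^2.
r = 1 has algebraic multiplicity 2; rank(B − 1I) = 2, so geometric multiplicity = 1.
Geometric multiplicity < algebraic multiplicity, so B is not diagonalizable.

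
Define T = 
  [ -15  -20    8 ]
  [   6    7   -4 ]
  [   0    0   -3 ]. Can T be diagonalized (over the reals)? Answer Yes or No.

Characteristic polynomial: p(r) = r^3 + 11r^2 + 39r + 45 = (r + 3)^2(r + 5).
r = -3 has algebraic multiplicity 2; rank(T + 3I) = 1, so geometric multiplicity = 2.
Every eigenvalue has geometric = algebraic multiplicity, so T is diagonalizable.

Yes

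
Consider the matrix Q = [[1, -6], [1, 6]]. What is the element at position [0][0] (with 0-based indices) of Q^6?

Characteristic polynomial: t^2 - 7t + 12 = (t - 4)(t - 3), so the eigenvalues are 3, 4.
t=4: eigenvector (-2, 1).
t=3: eigenvector (-3, 1).
P = [[-2, -3], [1, 1]], D = diag(4, 3), P⁻¹ = [[1, 3], [-1, -2]].
Q⁶ = P·diag(4096, 729)·P⁻¹ = [[-6005, -20202], [3367, 10830]].
The requested entry is -6005.

-6005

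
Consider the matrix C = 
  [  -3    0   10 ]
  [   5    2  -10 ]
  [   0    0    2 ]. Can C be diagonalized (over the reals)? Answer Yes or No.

Yes

Characteristic polynomial: p(λ) = λ^3 - λ^2 - 8λ + 12 = (λ - 2)^2(λ + 3).
λ = 2 has algebraic multiplicity 2; rank(C − 2I) = 1, so geometric multiplicity = 2.
Every eigenvalue has geometric = algebraic multiplicity, so C is diagonalizable.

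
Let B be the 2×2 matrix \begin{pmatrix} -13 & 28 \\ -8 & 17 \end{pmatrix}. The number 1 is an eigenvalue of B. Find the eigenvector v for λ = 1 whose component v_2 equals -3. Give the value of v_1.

-6

B − 1I = [[-14, 28], [-8, 16]].
Solving (B − 1I)v = 0 gives the eigenspace spanned by (-6, -3).
With v_2 = -3, v = (-6, -3), so v_1 = -6.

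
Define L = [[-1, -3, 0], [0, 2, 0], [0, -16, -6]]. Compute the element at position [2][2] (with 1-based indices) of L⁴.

Characteristic polynomial: λ^3 + 5λ^2 - 8λ - 12 = (λ - 2)(λ + 1)(λ + 6), so the eigenvalues are -6, -1, 2.
λ=-1: eigenvector (1, 0, 0).
λ=-6: eigenvector (0, 0, 1).
λ=2: eigenvector (-1, 1, -2).
P = [[1, 0, -1], [0, 0, 1], [0, 1, -2]], D = diag(-1, -6, 2), P⁻¹ = [[1, 1, 0], [0, 2, 1], [0, 1, 0]].
L⁴ = P·diag(1, 1296, 16)·P⁻¹ = [[1, -15, 0], [0, 16, 0], [0, 2560, 1296]].
The requested entry is 16.

16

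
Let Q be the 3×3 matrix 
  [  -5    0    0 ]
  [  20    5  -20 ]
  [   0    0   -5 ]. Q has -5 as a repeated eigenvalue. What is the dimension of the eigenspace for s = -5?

Q + 5I = [[0, 0, 0], [20, 10, -20], [0, 0, 0]].
This matrix has rank 1, so its null space has dimension 3 − 1 = 2.

2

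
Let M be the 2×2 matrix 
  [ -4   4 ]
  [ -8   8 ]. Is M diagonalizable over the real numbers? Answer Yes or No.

Yes

Characteristic polynomial: p(r) = r^2 - 4r = r(r - 4).
All 2 eigenvalues are distinct, so M is diagonalizable.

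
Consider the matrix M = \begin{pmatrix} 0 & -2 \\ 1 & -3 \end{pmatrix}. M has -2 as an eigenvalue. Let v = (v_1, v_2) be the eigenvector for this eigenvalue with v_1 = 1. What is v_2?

1

M + 2I = [[2, -2], [1, -1]].
Solving (M + 2I)v = 0 gives the eigenspace spanned by (1, 1).
With v_1 = 1, v = (1, 1), so v_2 = 1.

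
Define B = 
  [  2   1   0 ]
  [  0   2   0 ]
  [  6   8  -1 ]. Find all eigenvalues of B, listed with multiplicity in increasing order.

Characteristic polynomial: p(s) = s^3 - 3s^2 + 4 = (s - 2)^2(s + 1).
Roots (with multiplicity): -1, 2, 2.

-1, 2, 2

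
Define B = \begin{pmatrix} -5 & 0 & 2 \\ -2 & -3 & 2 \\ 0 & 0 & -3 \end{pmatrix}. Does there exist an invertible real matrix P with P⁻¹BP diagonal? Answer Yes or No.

Characteristic polynomial: p(λ) = λ^3 + 11λ^2 + 39λ + 45 = (λ + 3)^2(λ + 5).
λ = -3 has algebraic multiplicity 2; rank(B + 3I) = 1, so geometric multiplicity = 2.
Every eigenvalue has geometric = algebraic multiplicity, so B is diagonalizable.

Yes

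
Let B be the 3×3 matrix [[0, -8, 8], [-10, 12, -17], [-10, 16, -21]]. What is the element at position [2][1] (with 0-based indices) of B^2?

Characteristic polynomial: λ^3 + 9λ^2 + 20λ = λ(λ + 4)(λ + 5), so the eigenvalues are -5, -4, 0.
λ=0: eigenvector (1, -2, -2).
λ=-5: eigenvector (0, 1, 1).
λ=-4: eigenvector (2, -3, -4).
P = [[1, 0, 2], [-2, 1, -3], [-2, 1, -4]], D = diag(0, -5, -4), P⁻¹ = [[1, -2, 2], [2, 0, 1], [0, 1, -1]].
B² = P·diag(0, 25, 16)·P⁻¹ = [[0, 32, -32], [50, -48, 73], [50, -64, 89]].
The requested entry is -64.

-64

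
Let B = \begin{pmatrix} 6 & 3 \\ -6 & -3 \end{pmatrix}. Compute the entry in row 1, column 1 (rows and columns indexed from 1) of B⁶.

1458

Characteristic polynomial: r^2 - 3r = r(r - 3), so the eigenvalues are 0, 3.
r=0: eigenvector (-1, 2).
r=3: eigenvector (-1, 1).
P = [[-1, -1], [2, 1]], D = diag(0, 3), P⁻¹ = [[1, 1], [-2, -1]].
B⁶ = P·diag(0, 729)·P⁻¹ = [[1458, 729], [-1458, -729]].
The requested entry is 1458.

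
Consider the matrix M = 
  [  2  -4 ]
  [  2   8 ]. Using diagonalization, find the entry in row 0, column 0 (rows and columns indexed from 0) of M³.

-88

Characteristic polynomial: λ^2 - 10λ + 24 = (λ - 6)(λ - 4), so the eigenvalues are 4, 6.
λ=4: eigenvector (-2, 1).
λ=6: eigenvector (-1, 1).
P = [[-2, -1], [1, 1]], D = diag(4, 6), P⁻¹ = [[-1, -1], [1, 2]].
M³ = P·diag(64, 216)·P⁻¹ = [[-88, -304], [152, 368]].
The requested entry is -88.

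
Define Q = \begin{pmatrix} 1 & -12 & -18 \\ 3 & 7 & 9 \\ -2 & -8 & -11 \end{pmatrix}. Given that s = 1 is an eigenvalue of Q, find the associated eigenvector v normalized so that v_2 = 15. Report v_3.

Q − 1I = [[0, -12, -18], [3, 6, 9], [-2, -8, -12]].
Solving (Q − 1I)v = 0 gives the eigenspace spanned by (0, 15, -10).
With v_2 = 15, v = (0, 15, -10), so v_3 = -10.

-10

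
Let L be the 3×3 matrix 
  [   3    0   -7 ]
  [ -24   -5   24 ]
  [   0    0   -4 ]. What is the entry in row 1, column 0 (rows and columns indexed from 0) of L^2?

Characteristic polynomial: μ^3 + 6μ^2 - 7μ - 60 = (μ - 3)(μ + 4)(μ + 5), so the eigenvalues are -5, -4, 3.
μ=-5: eigenvector (0, 1, 0).
μ=3: eigenvector (1, -3, 0).
μ=-4: eigenvector (1, 0, 1).
P = [[0, 1, 1], [1, -3, 0], [0, 0, 1]], D = diag(-5, 3, -4), P⁻¹ = [[3, 1, -3], [1, 0, -1], [0, 0, 1]].
L² = P·diag(25, 9, 16)·P⁻¹ = [[9, 0, 7], [48, 25, -48], [0, 0, 16]].
The requested entry is 48.

48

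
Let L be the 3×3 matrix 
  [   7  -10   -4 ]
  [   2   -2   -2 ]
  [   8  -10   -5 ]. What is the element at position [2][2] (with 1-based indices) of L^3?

Characteristic polynomial: s^3 - 7s - 6 = (s - 3)(s + 1)(s + 2), so the eigenvalues are -2, -1, 3.
s=-1: eigenvector (4, 2, 3).
s=-2: eigenvector (2, 1, 2).
s=3: eigenvector (1, 0, 1).
P = [[4, 2, 1], [2, 1, 0], [3, 2, 1]], D = diag(-1, -2, 3), P⁻¹ = [[1, 0, -1], [-2, 1, 2], [1, -2, 0]].
L³ = P·diag(-1, -8, 27)·P⁻¹ = [[55, -70, -28], [14, -8, -14], [56, -70, -29]].
The requested entry is -8.

-8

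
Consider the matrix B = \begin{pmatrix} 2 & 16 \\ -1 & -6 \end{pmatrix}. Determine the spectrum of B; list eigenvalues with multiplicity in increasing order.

Characteristic polynomial: p(r) = r^2 + 4r + 4 = (r + 2)^2.
Roots (with multiplicity): -2, -2.

-2, -2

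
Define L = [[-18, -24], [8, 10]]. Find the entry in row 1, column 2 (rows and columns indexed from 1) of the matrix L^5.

Characteristic polynomial: t^2 + 8t + 12 = (t + 2)(t + 6), so the eigenvalues are -6, -2.
t=-2: eigenvector (-3, 2).
t=-6: eigenvector (-2, 1).
P = [[-3, -2], [2, 1]], D = diag(-2, -6), P⁻¹ = [[1, 2], [-2, -3]].
L⁵ = P·diag(-32, -7776)·P⁻¹ = [[-31008, -46464], [15488, 23200]].
The requested entry is -46464.

-46464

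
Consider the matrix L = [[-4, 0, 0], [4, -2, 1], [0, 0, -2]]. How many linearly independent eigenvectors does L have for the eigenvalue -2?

L + 2I = [[-2, 0, 0], [4, 0, 1], [0, 0, 0]].
This matrix has rank 2, so its null space has dimension 3 − 2 = 1.

1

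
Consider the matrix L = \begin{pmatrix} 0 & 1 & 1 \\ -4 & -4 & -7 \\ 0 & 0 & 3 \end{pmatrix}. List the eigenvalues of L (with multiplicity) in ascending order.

Characteristic polynomial: p(λ) = λ^3 + λ^2 - 8λ - 12 = (λ - 3)(λ + 2)^2.
Roots (with multiplicity): -2, -2, 3.

-2, -2, 3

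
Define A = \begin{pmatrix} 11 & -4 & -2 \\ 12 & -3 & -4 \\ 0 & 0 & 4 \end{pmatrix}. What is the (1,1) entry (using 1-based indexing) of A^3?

419

Characteristic polynomial: r^3 - 12r^2 + 47r - 60 = (r - 5)(r - 4)(r - 3), so the eigenvalues are 3, 4, 5.
r=3: eigenvector (1, 2, 0).
r=5: eigenvector (-2, -3, 0).
r=4: eigenvector (-2, -4, 1).
P = [[1, -2, -2], [2, -3, -4], [0, 0, 1]], D = diag(3, 5, 4), P⁻¹ = [[-3, 2, 2], [-2, 1, 0], [0, 0, 1]].
A³ = P·diag(27, 125, 64)·P⁻¹ = [[419, -196, -74], [588, -267, -148], [0, 0, 64]].
The requested entry is 419.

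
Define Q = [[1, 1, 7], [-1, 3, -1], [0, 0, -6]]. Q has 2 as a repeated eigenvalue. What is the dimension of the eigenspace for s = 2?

Q − 2I = [[-1, 1, 7], [-1, 1, -1], [0, 0, -8]].
This matrix has rank 2, so its null space has dimension 3 − 2 = 1.

1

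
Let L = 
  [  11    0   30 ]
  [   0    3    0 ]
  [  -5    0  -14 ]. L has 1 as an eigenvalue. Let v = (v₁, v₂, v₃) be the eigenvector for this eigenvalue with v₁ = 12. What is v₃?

L − 1I = [[10, 0, 30], [0, 2, 0], [-5, 0, -15]].
Solving (L − 1I)v = 0 gives the eigenspace spanned by (12, 0, -4).
With v₁ = 12, v = (12, 0, -4), so v₃ = -4.

-4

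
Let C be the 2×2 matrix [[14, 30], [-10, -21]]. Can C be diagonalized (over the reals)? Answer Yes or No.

Yes

Characteristic polynomial: p(t) = t^2 + 7t + 6 = (t + 1)(t + 6).
All 2 eigenvalues are distinct, so C is diagonalizable.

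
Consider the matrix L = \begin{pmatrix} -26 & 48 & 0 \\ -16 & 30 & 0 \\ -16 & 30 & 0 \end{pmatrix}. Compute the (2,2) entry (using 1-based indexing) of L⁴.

Characteristic polynomial: t^3 - 4t^2 - 12t = t(t - 6)(t + 2), so the eigenvalues are -2, 0, 6.
t=6: eigenvector (-3, -2, -2).
t=-2: eigenvector (2, 1, 1).
t=0: eigenvector (0, 0, 1).
P = [[-3, 2, 0], [-2, 1, 0], [-2, 1, 1]], D = diag(6, -2, 0), P⁻¹ = [[1, -2, 0], [2, -3, 0], [0, -1, 1]].
L⁴ = P·diag(1296, 16, 0)·P⁻¹ = [[-3824, 7680, 0], [-2560, 5136, 0], [-2560, 5136, 0]].
The requested entry is 5136.

5136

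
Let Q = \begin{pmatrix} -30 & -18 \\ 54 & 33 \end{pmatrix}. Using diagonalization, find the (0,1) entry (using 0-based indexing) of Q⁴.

-2430

Characteristic polynomial: t^2 - 3t - 18 = (t - 6)(t + 3), so the eigenvalues are -3, 6.
t=-3: eigenvector (2, -3).
t=6: eigenvector (1, -2).
P = [[2, 1], [-3, -2]], D = diag(-3, 6), P⁻¹ = [[2, 1], [-3, -2]].
Q⁴ = P·diag(81, 1296)·P⁻¹ = [[-3564, -2430], [7290, 4941]].
The requested entry is -2430.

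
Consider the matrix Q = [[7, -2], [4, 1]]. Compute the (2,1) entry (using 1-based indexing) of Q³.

Characteristic polynomial: r^2 - 8r + 15 = (r - 5)(r - 3), so the eigenvalues are 3, 5.
r=5: eigenvector (1, 1).
r=3: eigenvector (-1, -2).
P = [[1, -1], [1, -2]], D = diag(5, 3), P⁻¹ = [[2, -1], [1, -1]].
Q³ = P·diag(125, 27)·P⁻¹ = [[223, -98], [196, -71]].
The requested entry is 196.

196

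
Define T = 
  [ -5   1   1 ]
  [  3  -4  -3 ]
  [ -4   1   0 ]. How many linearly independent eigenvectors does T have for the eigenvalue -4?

1

T + 4I = [[-1, 1, 1], [3, 0, -3], [-4, 1, 4]].
This matrix has rank 2, so its null space has dimension 3 − 2 = 1.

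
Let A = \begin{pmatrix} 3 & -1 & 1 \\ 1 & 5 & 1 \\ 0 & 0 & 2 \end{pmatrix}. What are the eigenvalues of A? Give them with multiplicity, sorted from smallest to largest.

2, 4, 4

Characteristic polynomial: p(s) = s^3 - 10s^2 + 32s - 32 = (s - 4)^2(s - 2).
Roots (with multiplicity): 2, 4, 4.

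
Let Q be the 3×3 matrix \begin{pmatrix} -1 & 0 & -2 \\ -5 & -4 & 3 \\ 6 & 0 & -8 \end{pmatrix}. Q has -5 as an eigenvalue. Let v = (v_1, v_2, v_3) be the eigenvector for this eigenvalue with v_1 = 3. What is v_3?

6

Q + 5I = [[4, 0, -2], [-5, 1, 3], [6, 0, -3]].
Solving (Q + 5I)v = 0 gives the eigenspace spanned by (3, -3, 6).
With v_1 = 3, v = (3, -3, 6), so v_3 = 6.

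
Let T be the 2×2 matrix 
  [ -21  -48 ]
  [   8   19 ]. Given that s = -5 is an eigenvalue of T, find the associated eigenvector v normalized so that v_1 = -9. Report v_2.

3

T + 5I = [[-16, -48], [8, 24]].
Solving (T + 5I)v = 0 gives the eigenspace spanned by (-9, 3).
With v_1 = -9, v = (-9, 3), so v_2 = 3.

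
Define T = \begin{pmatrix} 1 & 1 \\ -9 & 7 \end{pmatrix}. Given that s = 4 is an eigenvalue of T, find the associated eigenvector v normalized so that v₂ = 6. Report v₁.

2

T − 4I = [[-3, 1], [-9, 3]].
Solving (T − 4I)v = 0 gives the eigenspace spanned by (2, 6).
With v₂ = 6, v = (2, 6), so v₁ = 2.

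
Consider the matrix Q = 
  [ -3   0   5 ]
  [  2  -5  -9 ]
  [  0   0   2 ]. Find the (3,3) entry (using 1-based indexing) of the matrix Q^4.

Characteristic polynomial: s^3 + 6s^2 - s - 30 = (s - 2)(s + 3)(s + 5), so the eigenvalues are -5, -3, 2.
s=-3: eigenvector (1, 1, 0).
s=-5: eigenvector (0, 1, 0).
s=2: eigenvector (1, -1, 1).
P = [[1, 0, 1], [1, 1, -1], [0, 0, 1]], D = diag(-3, -5, 2), P⁻¹ = [[1, 0, -1], [-1, 1, 2], [0, 0, 1]].
Q⁴ = P·diag(81, 625, 16)·P⁻¹ = [[81, 0, -65], [-544, 625, 1153], [0, 0, 16]].
The requested entry is 16.

16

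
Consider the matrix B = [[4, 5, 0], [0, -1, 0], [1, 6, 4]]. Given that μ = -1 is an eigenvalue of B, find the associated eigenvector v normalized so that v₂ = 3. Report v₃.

-3

B + 1I = [[5, 5, 0], [0, 0, 0], [1, 6, 5]].
Solving (B + 1I)v = 0 gives the eigenspace spanned by (-3, 3, -3).
With v₂ = 3, v = (-3, 3, -3), so v₃ = -3.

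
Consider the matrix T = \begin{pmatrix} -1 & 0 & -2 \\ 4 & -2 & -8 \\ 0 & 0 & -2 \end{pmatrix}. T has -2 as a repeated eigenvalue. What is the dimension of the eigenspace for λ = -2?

T + 2I = [[1, 0, -2], [4, 0, -8], [0, 0, 0]].
This matrix has rank 1, so its null space has dimension 3 − 1 = 2.

2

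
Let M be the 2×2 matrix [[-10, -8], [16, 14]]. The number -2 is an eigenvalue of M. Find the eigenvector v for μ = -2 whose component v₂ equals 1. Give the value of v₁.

-1

M + 2I = [[-8, -8], [16, 16]].
Solving (M + 2I)v = 0 gives the eigenspace spanned by (-1, 1).
With v₂ = 1, v = (-1, 1), so v₁ = -1.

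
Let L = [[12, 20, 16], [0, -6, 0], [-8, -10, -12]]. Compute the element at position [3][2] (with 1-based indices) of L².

20

Characteristic polynomial: t^3 + 6t^2 - 16t - 96 = (t - 4)(t + 4)(t + 6), so the eigenvalues are -6, -4, 4.
t=-4: eigenvector (1, 0, -1).
t=-6: eigenvector (-2, 1, 1).
t=4: eigenvector (2, 0, -1).
P = [[1, -2, 2], [0, 1, 0], [-1, 1, -1]], D = diag(-4, -6, 4), P⁻¹ = [[-1, 0, -2], [0, 1, 0], [1, 1, 1]].
L² = P·diag(16, 36, 16)·P⁻¹ = [[16, -40, 0], [0, 36, 0], [0, 20, 16]].
The requested entry is 20.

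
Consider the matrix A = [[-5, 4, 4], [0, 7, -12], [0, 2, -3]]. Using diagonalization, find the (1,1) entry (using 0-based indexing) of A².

25

Characteristic polynomial: t^3 + t^2 - 17t + 15 = (t - 3)(t - 1)(t + 5), so the eigenvalues are -5, 1, 3.
t=-5: eigenvector (1, 0, 0).
t=3: eigenvector (2, 3, 1).
t=1: eigenvector (2, 2, 1).
P = [[1, 2, 2], [0, 3, 2], [0, 1, 1]], D = diag(-5, 3, 1), P⁻¹ = [[1, 0, -2], [0, 1, -2], [0, -1, 3]].
A² = P·diag(25, 9, 1)·P⁻¹ = [[25, 16, -80], [0, 25, -48], [0, 8, -15]].
The requested entry is 25.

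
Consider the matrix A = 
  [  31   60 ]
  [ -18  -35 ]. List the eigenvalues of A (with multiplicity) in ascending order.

Characteristic polynomial: p(t) = t^2 + 4t - 5 = (t - 1)(t + 5).
Roots (with multiplicity): -5, 1.

-5, 1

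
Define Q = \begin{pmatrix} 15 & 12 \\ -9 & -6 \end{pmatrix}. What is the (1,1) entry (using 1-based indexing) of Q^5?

30375

Characteristic polynomial: λ^2 - 9λ + 18 = (λ - 6)(λ - 3), so the eigenvalues are 3, 6.
λ=6: eigenvector (4, -3).
λ=3: eigenvector (1, -1).
P = [[4, 1], [-3, -1]], D = diag(6, 3), P⁻¹ = [[1, 1], [-3, -4]].
Q⁵ = P·diag(7776, 243)·P⁻¹ = [[30375, 30132], [-22599, -22356]].
The requested entry is 30375.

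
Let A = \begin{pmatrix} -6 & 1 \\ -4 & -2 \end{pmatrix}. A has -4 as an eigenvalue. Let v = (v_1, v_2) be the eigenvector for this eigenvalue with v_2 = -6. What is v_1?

A + 4I = [[-2, 1], [-4, 2]].
Solving (A + 4I)v = 0 gives the eigenspace spanned by (-3, -6).
With v_2 = -6, v = (-3, -6), so v_1 = -3.

-3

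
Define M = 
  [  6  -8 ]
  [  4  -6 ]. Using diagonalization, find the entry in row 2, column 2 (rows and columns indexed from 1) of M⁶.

64

Characteristic polynomial: λ^2 - 4 = (λ - 2)(λ + 2), so the eigenvalues are -2, 2.
λ=2: eigenvector (2, 1).
λ=-2: eigenvector (1, 1).
P = [[2, 1], [1, 1]], D = diag(2, -2), P⁻¹ = [[1, -1], [-1, 2]].
M⁶ = P·diag(64, 64)·P⁻¹ = [[64, 0], [0, 64]].
The requested entry is 64.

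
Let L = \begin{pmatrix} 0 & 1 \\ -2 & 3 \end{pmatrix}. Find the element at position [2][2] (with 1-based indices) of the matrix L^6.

127

Characteristic polynomial: μ^2 - 3μ + 2 = (μ - 2)(μ - 1), so the eigenvalues are 1, 2.
μ=1: eigenvector (1, 1).
μ=2: eigenvector (-1, -2).
P = [[1, -1], [1, -2]], D = diag(1, 2), P⁻¹ = [[2, -1], [1, -1]].
L⁶ = P·diag(1, 64)·P⁻¹ = [[-62, 63], [-126, 127]].
The requested entry is 127.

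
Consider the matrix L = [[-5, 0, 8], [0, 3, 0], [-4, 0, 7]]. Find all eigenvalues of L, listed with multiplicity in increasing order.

-1, 3, 3

Characteristic polynomial: p(μ) = μ^3 - 5μ^2 + 3μ + 9 = (μ - 3)^2(μ + 1).
Roots (with multiplicity): -1, 3, 3.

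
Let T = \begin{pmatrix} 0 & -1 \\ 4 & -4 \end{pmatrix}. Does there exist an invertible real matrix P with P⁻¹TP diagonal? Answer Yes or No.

No

Characteristic polynomial: p(r) = r^2 + 4r + 4 = (r + 2)^2.
r = -2 has algebraic multiplicity 2; rank(T + 2I) = 1, so geometric multiplicity = 1.
Geometric multiplicity < algebraic multiplicity, so T is not diagonalizable.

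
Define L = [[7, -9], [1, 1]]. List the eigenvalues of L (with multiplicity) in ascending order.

4, 4

Characteristic polynomial: p(t) = t^2 - 8t + 16 = (t - 4)^2.
Roots (with multiplicity): 4, 4.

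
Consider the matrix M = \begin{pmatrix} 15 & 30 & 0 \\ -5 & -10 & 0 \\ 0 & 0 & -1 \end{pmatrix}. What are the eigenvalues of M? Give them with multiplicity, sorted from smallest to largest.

Characteristic polynomial: p(r) = r^3 - 4r^2 - 5r = r(r - 5)(r + 1).
Roots (with multiplicity): -1, 0, 5.

-1, 0, 5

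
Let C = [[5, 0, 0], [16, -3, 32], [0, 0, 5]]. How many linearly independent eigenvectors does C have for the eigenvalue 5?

C − 5I = [[0, 0, 0], [16, -8, 32], [0, 0, 0]].
This matrix has rank 1, so its null space has dimension 3 − 1 = 2.

2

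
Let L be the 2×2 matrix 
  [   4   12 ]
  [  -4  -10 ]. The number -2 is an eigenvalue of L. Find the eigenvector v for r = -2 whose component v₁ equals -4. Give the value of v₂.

L + 2I = [[6, 12], [-4, -8]].
Solving (L + 2I)v = 0 gives the eigenspace spanned by (-4, 2).
With v₁ = -4, v = (-4, 2), so v₂ = 2.

2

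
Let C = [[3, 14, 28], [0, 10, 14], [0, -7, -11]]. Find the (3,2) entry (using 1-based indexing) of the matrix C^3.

Characteristic polynomial: r^3 - 2r^2 - 15r + 36 = (r - 3)^2(r + 4), so the eigenvalues are -4, 3, 3.
r=-4: eigenvector (2, 1, -1).
r=3: eigenvector (1, 0, 0).
r=3: eigenvector (2, 2, -1).
P = [[2, 1, 2], [1, 0, 2], [-1, 0, -1]], D = diag(-4, 3, 3), P⁻¹ = [[0, -1, -2], [1, 0, 2], [0, 1, 1]].
C³ = P·diag(-64, 27, 27)·P⁻¹ = [[27, 182, 364], [0, 118, 182], [0, -91, -155]].
The requested entry is -91.

-91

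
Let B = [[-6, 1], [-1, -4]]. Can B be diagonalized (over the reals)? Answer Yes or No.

No

Characteristic polynomial: p(λ) = λ^2 + 10λ + 25 = (λ + 5)^2.
λ = -5 has algebraic multiplicity 2; rank(B + 5I) = 1, so geometric multiplicity = 1.
Geometric multiplicity < algebraic multiplicity, so B is not diagonalizable.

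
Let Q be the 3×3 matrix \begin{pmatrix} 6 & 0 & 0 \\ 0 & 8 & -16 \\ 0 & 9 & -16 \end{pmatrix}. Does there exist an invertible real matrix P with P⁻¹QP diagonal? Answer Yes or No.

Characteristic polynomial: p(t) = t^3 + 2t^2 - 32t - 96 = (t - 6)(t + 4)^2.
t = -4 has algebraic multiplicity 2; rank(Q + 4I) = 2, so geometric multiplicity = 1.
Geometric multiplicity < algebraic multiplicity, so Q is not diagonalizable.

No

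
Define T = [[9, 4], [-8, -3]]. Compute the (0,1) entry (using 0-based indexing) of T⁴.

624

Characteristic polynomial: μ^2 - 6μ + 5 = (μ - 5)(μ - 1), so the eigenvalues are 1, 5.
μ=5: eigenvector (-1, 1).
μ=1: eigenvector (1, -2).
P = [[-1, 1], [1, -2]], D = diag(5, 1), P⁻¹ = [[-2, -1], [-1, -1]].
T⁴ = P·diag(625, 1)·P⁻¹ = [[1249, 624], [-1248, -623]].
The requested entry is 624.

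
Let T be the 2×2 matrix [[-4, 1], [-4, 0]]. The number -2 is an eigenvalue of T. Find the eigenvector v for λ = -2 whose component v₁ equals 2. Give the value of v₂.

T + 2I = [[-2, 1], [-4, 2]].
Solving (T + 2I)v = 0 gives the eigenspace spanned by (2, 4).
With v₁ = 2, v = (2, 4), so v₂ = 4.

4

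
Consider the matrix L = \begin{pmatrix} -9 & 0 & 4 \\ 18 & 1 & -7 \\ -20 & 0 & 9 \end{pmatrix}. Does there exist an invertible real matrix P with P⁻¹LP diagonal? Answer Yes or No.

No

Characteristic polynomial: p(r) = r^3 - r^2 - r + 1 = (r - 1)^2(r + 1).
r = 1 has algebraic multiplicity 2; rank(L − 1I) = 2, so geometric multiplicity = 1.
Geometric multiplicity < algebraic multiplicity, so L is not diagonalizable.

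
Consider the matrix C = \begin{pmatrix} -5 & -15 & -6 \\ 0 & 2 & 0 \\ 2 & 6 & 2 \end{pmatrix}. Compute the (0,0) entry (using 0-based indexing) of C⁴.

Characteristic polynomial: t^3 + t^2 - 4t - 4 = (t - 2)(t + 1)(t + 2), so the eigenvalues are -2, -1, 2.
t=-1: eigenvector (-3, 0, 2).
t=2: eigenvector (-3, 1, 1).
t=-2: eigenvector (-2, 0, 1).
P = [[-3, -3, -2], [0, 1, 0], [2, 1, 1]], D = diag(-1, 2, -2), P⁻¹ = [[1, 1, 2], [0, 1, 0], [-2, -3, -3]].
C⁴ = P·diag(1, 16, 16)·P⁻¹ = [[61, 45, 90], [0, 16, 0], [-30, -30, -44]].
The requested entry is 61.

61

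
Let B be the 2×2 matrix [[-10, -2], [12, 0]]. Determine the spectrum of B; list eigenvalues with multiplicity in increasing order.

-6, -4

Characteristic polynomial: p(r) = r^2 + 10r + 24 = (r + 4)(r + 6).
Roots (with multiplicity): -6, -4.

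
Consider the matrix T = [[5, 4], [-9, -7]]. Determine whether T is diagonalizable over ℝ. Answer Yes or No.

Characteristic polynomial: p(μ) = μ^2 + 2μ + 1 = (μ + 1)^2.
μ = -1 has algebraic multiplicity 2; rank(T + 1I) = 1, so geometric multiplicity = 1.
Geometric multiplicity < algebraic multiplicity, so T is not diagonalizable.

No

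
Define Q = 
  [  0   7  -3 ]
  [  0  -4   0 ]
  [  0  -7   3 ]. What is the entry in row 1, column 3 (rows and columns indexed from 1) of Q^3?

Characteristic polynomial: t^3 + t^2 - 12t = t(t - 3)(t + 4), so the eigenvalues are -4, 0, 3.
t=0: eigenvector (1, 0, 0).
t=3: eigenvector (-1, 0, 1).
t=-4: eigenvector (-1, 1, 1).
P = [[1, -1, -1], [0, 0, 1], [0, 1, 1]], D = diag(0, 3, -4), P⁻¹ = [[1, 0, 1], [0, -1, 1], [0, 1, 0]].
Q³ = P·diag(0, 27, -64)·P⁻¹ = [[0, 91, -27], [0, -64, 0], [0, -91, 27]].
The requested entry is -27.

-27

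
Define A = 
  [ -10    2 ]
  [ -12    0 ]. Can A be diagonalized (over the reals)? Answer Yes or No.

Yes

Characteristic polynomial: p(r) = r^2 + 10r + 24 = (r + 4)(r + 6).
All 2 eigenvalues are distinct, so A is diagonalizable.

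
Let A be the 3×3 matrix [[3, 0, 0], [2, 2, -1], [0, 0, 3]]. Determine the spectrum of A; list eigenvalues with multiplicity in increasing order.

Characteristic polynomial: p(s) = s^3 - 8s^2 + 21s - 18 = (s - 3)^2(s - 2).
Roots (with multiplicity): 2, 3, 3.

2, 3, 3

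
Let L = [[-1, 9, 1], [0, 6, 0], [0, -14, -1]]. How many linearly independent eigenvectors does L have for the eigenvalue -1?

L + 1I = [[0, 9, 1], [0, 7, 0], [0, -14, 0]].
This matrix has rank 2, so its null space has dimension 3 − 2 = 1.

1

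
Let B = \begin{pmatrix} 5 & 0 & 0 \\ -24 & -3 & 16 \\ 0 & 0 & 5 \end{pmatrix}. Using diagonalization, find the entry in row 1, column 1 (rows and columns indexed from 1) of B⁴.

625

Characteristic polynomial: s^3 - 7s^2 - 5s + 75 = (s - 5)^2(s + 3), so the eigenvalues are -3, 5, 5.
s=5: eigenvector (1, -1, 1).
s=-3: eigenvector (0, 1, 0).
s=5: eigenvector (1, 1, 2).
P = [[1, 0, 1], [-1, 1, 1], [1, 0, 2]], D = diag(5, -3, 5), P⁻¹ = [[2, 0, -1], [3, 1, -2], [-1, 0, 1]].
B⁴ = P·diag(625, 81, 625)·P⁻¹ = [[625, 0, 0], [-1632, 81, 1088], [0, 0, 625]].
The requested entry is 625.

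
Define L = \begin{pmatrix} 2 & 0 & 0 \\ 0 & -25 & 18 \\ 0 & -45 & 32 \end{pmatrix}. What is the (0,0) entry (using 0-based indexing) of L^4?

16

Characteristic polynomial: t^3 - 9t^2 + 24t - 20 = (t - 5)(t - 2)^2, so the eigenvalues are 2, 2, 5.
t=2: eigenvector (1, 0, 0).
t=5: eigenvector (0, -3, -5).
t=2: eigenvector (0, 2, 3).
P = [[1, 0, 0], [0, -3, 2], [0, -5, 3]], D = diag(2, 5, 2), P⁻¹ = [[1, 0, 0], [0, 3, -2], [0, 5, -3]].
L⁴ = P·diag(16, 625, 16)·P⁻¹ = [[16, 0, 0], [0, -5465, 3654], [0, -9135, 6106]].
The requested entry is 16.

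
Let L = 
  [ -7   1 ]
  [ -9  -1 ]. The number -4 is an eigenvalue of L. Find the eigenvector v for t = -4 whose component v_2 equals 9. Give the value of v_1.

3

L + 4I = [[-3, 1], [-9, 3]].
Solving (L + 4I)v = 0 gives the eigenspace spanned by (3, 9).
With v_2 = 9, v = (3, 9), so v_1 = 3.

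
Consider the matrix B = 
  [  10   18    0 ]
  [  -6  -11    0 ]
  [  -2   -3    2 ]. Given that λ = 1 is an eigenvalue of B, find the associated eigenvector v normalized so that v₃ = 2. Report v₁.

B − 1I = [[9, 18, 0], [-6, -12, 0], [-2, -3, 1]].
Solving (B − 1I)v = 0 gives the eigenspace spanned by (4, -2, 2).
With v₃ = 2, v = (4, -2, 2), so v₁ = 4.

4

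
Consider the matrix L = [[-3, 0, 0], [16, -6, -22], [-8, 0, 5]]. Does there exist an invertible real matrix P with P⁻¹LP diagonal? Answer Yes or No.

Characteristic polynomial: p(r) = r^3 + 4r^2 - 27r - 90 = (r - 5)(r + 3)(r + 6).
All 3 eigenvalues are distinct, so L is diagonalizable.

Yes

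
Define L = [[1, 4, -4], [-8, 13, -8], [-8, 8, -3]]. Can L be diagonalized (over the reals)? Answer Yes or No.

Characteristic polynomial: p(λ) = λ^3 - 11λ^2 + 35λ - 25 = (λ - 5)^2(λ - 1).
λ = 5 has algebraic multiplicity 2; rank(L − 5I) = 1, so geometric multiplicity = 2.
Every eigenvalue has geometric = algebraic multiplicity, so L is diagonalizable.

Yes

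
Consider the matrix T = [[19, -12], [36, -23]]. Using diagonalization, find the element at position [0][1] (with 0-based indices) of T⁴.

Characteristic polynomial: r^2 + 4r - 5 = (r - 1)(r + 5), so the eigenvalues are -5, 1.
r=-5: eigenvector (1, 2).
r=1: eigenvector (-2, -3).
P = [[1, -2], [2, -3]], D = diag(-5, 1), P⁻¹ = [[-3, 2], [-2, 1]].
T⁴ = P·diag(625, 1)·P⁻¹ = [[-1871, 1248], [-3744, 2497]].
The requested entry is 1248.

1248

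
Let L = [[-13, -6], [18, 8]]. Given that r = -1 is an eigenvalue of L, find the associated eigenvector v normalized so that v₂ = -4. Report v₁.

2

L + 1I = [[-12, -6], [18, 9]].
Solving (L + 1I)v = 0 gives the eigenspace spanned by (2, -4).
With v₂ = -4, v = (2, -4), so v₁ = 2.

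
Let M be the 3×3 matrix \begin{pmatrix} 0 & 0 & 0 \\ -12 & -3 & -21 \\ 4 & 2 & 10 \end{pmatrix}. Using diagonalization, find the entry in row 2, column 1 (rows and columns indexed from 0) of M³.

74

Characteristic polynomial: r^3 - 7r^2 + 12r = r(r - 4)(r - 3), so the eigenvalues are 0, 3, 4.
r=0: eigenvector (1, 3, -1).
r=3: eigenvector (0, 7, -2).
r=4: eigenvector (0, -3, 1).
P = [[1, 0, 0], [3, 7, -3], [-1, -2, 1]], D = diag(0, 3, 4), P⁻¹ = [[1, 0, 0], [0, 1, 3], [1, 2, 7]].
M³ = P·diag(0, 27, 64)·P⁻¹ = [[0, 0, 0], [-192, -195, -777], [64, 74, 286]].
The requested entry is 74.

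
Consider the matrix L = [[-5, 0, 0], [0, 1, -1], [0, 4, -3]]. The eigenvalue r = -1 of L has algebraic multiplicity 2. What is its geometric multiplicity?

1

L + 1I = [[-4, 0, 0], [0, 2, -1], [0, 4, -2]].
This matrix has rank 2, so its null space has dimension 3 − 2 = 1.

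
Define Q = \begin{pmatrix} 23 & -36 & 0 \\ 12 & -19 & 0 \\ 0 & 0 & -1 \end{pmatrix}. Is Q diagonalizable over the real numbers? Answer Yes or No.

Yes

Characteristic polynomial: p(s) = s^3 - 3s^2 - 9s - 5 = (s - 5)(s + 1)^2.
s = -1 has algebraic multiplicity 2; rank(Q + 1I) = 1, so geometric multiplicity = 2.
Every eigenvalue has geometric = algebraic multiplicity, so Q is diagonalizable.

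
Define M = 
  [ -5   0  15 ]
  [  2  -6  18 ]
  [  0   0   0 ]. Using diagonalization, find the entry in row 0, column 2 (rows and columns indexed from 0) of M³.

Characteristic polynomial: λ^3 + 11λ^2 + 30λ = λ(λ + 5)(λ + 6), so the eigenvalues are -6, -5, 0.
λ=-5: eigenvector (1, 2, 0).
λ=-6: eigenvector (0, 1, 0).
λ=0: eigenvector (3, 4, 1).
P = [[1, 0, 3], [2, 1, 4], [0, 0, 1]], D = diag(-5, -6, 0), P⁻¹ = [[1, 0, -3], [-2, 1, 2], [0, 0, 1]].
M³ = P·diag(-125, -216, 0)·P⁻¹ = [[-125, 0, 375], [182, -216, 318], [0, 0, 0]].
The requested entry is 375.

375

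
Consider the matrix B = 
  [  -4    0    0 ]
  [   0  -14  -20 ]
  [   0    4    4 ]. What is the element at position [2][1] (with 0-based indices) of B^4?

-2080

Characteristic polynomial: t^3 + 14t^2 + 64t + 96 = (t + 4)^2(t + 6), so the eigenvalues are -6, -4, -4.
t=-4: eigenvector (1, 0, 0).
t=-6: eigenvector (0, 5, -2).
t=-4: eigenvector (0, -2, 1).
P = [[1, 0, 0], [0, 5, -2], [0, -2, 1]], D = diag(-4, -6, -4), P⁻¹ = [[1, 0, 0], [0, 1, 2], [0, 2, 5]].
B⁴ = P·diag(256, 1296, 256)·P⁻¹ = [[256, 0, 0], [0, 5456, 10400], [0, -2080, -3904]].
The requested entry is -2080.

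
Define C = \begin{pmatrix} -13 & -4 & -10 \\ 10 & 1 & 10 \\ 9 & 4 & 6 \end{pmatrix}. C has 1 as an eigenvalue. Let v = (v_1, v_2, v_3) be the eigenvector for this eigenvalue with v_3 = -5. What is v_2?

C − 1I = [[-14, -4, -10], [10, 0, 10], [9, 4, 5]].
Solving (C − 1I)v = 0 gives the eigenspace spanned by (5, -5, -5).
With v_3 = -5, v = (5, -5, -5), so v_2 = -5.

-5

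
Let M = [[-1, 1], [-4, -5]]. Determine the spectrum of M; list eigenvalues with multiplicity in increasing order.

Characteristic polynomial: p(μ) = μ^2 + 6μ + 9 = (μ + 3)^2.
Roots (with multiplicity): -3, -3.

-3, -3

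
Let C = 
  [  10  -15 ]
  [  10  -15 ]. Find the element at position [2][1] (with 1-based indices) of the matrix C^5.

Characteristic polynomial: r^2 + 5r = r(r + 5), so the eigenvalues are -5, 0.
r=0: eigenvector (-3, -2).
r=-5: eigenvector (1, 1).
P = [[-3, 1], [-2, 1]], D = diag(0, -5), P⁻¹ = [[-1, 1], [-2, 3]].
C⁵ = P·diag(0, -3125)·P⁻¹ = [[6250, -9375], [6250, -9375]].
The requested entry is 6250.

6250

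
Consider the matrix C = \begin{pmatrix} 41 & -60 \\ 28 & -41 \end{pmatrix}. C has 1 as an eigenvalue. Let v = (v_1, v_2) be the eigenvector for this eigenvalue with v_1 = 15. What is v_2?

C − 1I = [[40, -60], [28, -42]].
Solving (C − 1I)v = 0 gives the eigenspace spanned by (15, 10).
With v_1 = 15, v = (15, 10), so v_2 = 10.

10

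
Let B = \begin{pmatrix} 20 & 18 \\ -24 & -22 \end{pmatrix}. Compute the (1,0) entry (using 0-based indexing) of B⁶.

Characteristic polynomial: μ^2 + 2μ - 8 = (μ - 2)(μ + 4), so the eigenvalues are -4, 2.
μ=-4: eigenvector (-3, 4).
μ=2: eigenvector (-1, 1).
P = [[-3, -1], [4, 1]], D = diag(-4, 2), P⁻¹ = [[1, 1], [-4, -3]].
B⁶ = P·diag(4096, 64)·P⁻¹ = [[-12032, -12096], [16128, 16192]].
The requested entry is 16128.

16128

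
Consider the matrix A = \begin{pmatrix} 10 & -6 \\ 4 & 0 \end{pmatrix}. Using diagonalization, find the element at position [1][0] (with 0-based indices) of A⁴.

2080

Characteristic polynomial: t^2 - 10t + 24 = (t - 6)(t - 4), so the eigenvalues are 4, 6.
t=6: eigenvector (3, 2).
t=4: eigenvector (1, 1).
P = [[3, 1], [2, 1]], D = diag(6, 4), P⁻¹ = [[1, -1], [-2, 3]].
A⁴ = P·diag(1296, 256)·P⁻¹ = [[3376, -3120], [2080, -1824]].
The requested entry is 2080.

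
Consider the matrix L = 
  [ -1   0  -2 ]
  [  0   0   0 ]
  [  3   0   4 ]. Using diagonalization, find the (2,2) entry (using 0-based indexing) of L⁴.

Characteristic polynomial: r^3 - 3r^2 + 2r = r(r - 2)(r - 1), so the eigenvalues are 0, 1, 2.
r=1: eigenvector (1, 0, -1).
r=2: eigenvector (-2, 0, 3).
r=0: eigenvector (0, 1, 0).
P = [[1, -2, 0], [0, 0, 1], [-1, 3, 0]], D = diag(1, 2, 0), P⁻¹ = [[3, 0, 2], [1, 0, 1], [0, 1, 0]].
L⁴ = P·diag(1, 16, 0)·P⁻¹ = [[-29, 0, -30], [0, 0, 0], [45, 0, 46]].
The requested entry is 46.

46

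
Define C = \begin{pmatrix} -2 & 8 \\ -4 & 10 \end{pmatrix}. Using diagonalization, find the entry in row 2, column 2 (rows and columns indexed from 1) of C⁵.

Characteristic polynomial: s^2 - 8s + 12 = (s - 6)(s - 2), so the eigenvalues are 2, 6.
s=6: eigenvector (-1, -1).
s=2: eigenvector (2, 1).
P = [[-1, 2], [-1, 1]], D = diag(6, 2), P⁻¹ = [[1, -2], [1, -1]].
C⁵ = P·diag(7776, 32)·P⁻¹ = [[-7712, 15488], [-7744, 15520]].
The requested entry is 15520.

15520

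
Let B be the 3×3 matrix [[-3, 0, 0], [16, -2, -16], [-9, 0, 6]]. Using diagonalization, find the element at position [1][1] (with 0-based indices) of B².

Characteristic polynomial: μ^3 - μ^2 - 24μ - 36 = (μ - 6)(μ + 2)(μ + 3), so the eigenvalues are -3, -2, 6.
μ=-3: eigenvector (1, 0, 1).
μ=-2: eigenvector (0, 1, 0).
μ=6: eigenvector (0, -2, 1).
P = [[1, 0, 0], [0, 1, -2], [1, 0, 1]], D = diag(-3, -2, 6), P⁻¹ = [[1, 0, 0], [-2, 1, 2], [-1, 0, 1]].
B² = P·diag(9, 4, 36)·P⁻¹ = [[9, 0, 0], [64, 4, -64], [-27, 0, 36]].
The requested entry is 4.

4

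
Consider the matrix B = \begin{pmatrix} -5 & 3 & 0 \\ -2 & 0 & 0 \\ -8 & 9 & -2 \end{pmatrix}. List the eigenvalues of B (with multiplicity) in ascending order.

Characteristic polynomial: p(λ) = λ^3 + 7λ^2 + 16λ + 12 = (λ + 2)^2(λ + 3).
Roots (with multiplicity): -3, -2, -2.

-3, -2, -2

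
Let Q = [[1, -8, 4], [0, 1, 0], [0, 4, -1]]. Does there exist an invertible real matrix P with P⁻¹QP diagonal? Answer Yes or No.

Yes

Characteristic polynomial: p(r) = r^3 - r^2 - r + 1 = (r - 1)^2(r + 1).
r = 1 has algebraic multiplicity 2; rank(Q − 1I) = 1, so geometric multiplicity = 2.
Every eigenvalue has geometric = algebraic multiplicity, so Q is diagonalizable.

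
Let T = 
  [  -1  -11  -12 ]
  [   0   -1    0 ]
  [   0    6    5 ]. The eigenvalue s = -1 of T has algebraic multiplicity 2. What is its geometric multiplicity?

T + 1I = [[0, -11, -12], [0, 0, 0], [0, 6, 6]].
This matrix has rank 2, so its null space has dimension 3 − 2 = 1.

1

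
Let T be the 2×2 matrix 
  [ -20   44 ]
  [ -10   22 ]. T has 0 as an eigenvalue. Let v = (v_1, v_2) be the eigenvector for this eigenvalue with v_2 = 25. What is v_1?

T = [[-20, 44], [-10, 22]].
Solving (T)v = 0 gives the eigenspace spanned by (55, 25).
With v_2 = 25, v = (55, 25), so v_1 = 55.

55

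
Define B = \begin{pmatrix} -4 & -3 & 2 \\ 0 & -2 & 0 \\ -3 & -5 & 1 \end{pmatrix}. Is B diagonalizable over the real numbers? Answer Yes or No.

No

Characteristic polynomial: p(r) = r^3 + 5r^2 + 8r + 4 = (r + 1)(r + 2)^2.
r = -2 has algebraic multiplicity 2; rank(B + 2I) = 2, so geometric multiplicity = 1.
Geometric multiplicity < algebraic multiplicity, so B is not diagonalizable.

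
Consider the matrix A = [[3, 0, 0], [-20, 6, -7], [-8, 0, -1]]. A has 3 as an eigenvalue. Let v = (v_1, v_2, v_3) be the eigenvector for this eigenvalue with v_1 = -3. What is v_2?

-6

A − 3I = [[0, 0, 0], [-20, 3, -7], [-8, 0, -4]].
Solving (A − 3I)v = 0 gives the eigenspace spanned by (-3, -6, 6).
With v_1 = -3, v = (-3, -6, 6), so v_2 = -6.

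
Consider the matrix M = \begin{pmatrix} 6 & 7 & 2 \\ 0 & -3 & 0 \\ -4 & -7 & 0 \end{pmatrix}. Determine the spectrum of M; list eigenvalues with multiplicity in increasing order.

Characteristic polynomial: p(λ) = λ^3 - 3λ^2 - 10λ + 24 = (λ - 4)(λ - 2)(λ + 3).
Roots (with multiplicity): -3, 2, 4.

-3, 2, 4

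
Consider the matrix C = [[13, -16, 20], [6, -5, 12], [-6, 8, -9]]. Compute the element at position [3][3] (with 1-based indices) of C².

Characteristic polynomial: μ^3 + μ^2 - 17μ + 15 = (μ - 3)(μ - 1)(μ + 5), so the eigenvalues are -5, 1, 3.
μ=1: eigenvector (3, 1, -1).
μ=-5: eigenvector (2, 1, -1).
μ=3: eigenvector (-2, 0, 1).
P = [[3, 2, -2], [1, 1, 0], [-1, -1, 1]], D = diag(1, -5, 3), P⁻¹ = [[1, 0, 2], [-1, 1, -2], [0, 1, 1]].
C² = P·diag(1, 25, 9)·P⁻¹ = [[-47, 32, -112], [-24, 25, -48], [24, -16, 57]].
The requested entry is 57.

57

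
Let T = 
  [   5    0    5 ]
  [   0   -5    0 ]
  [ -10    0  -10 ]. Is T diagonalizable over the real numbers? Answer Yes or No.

Yes

Characteristic polynomial: p(s) = s^3 + 10s^2 + 25s = s(s + 5)^2.
s = -5 has algebraic multiplicity 2; rank(T + 5I) = 1, so geometric multiplicity = 2.
Every eigenvalue has geometric = algebraic multiplicity, so T is diagonalizable.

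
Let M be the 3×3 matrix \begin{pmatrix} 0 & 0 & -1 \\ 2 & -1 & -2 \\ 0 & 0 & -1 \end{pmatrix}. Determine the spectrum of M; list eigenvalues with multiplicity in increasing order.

Characteristic polynomial: p(r) = r^3 + 2r^2 + r = r(r + 1)^2.
Roots (with multiplicity): -1, -1, 0.

-1, -1, 0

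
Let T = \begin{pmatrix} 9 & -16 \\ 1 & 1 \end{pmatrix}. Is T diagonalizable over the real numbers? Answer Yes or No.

Characteristic polynomial: p(μ) = μ^2 - 10μ + 25 = (μ - 5)^2.
μ = 5 has algebraic multiplicity 2; rank(T − 5I) = 1, so geometric multiplicity = 1.
Geometric multiplicity < algebraic multiplicity, so T is not diagonalizable.

No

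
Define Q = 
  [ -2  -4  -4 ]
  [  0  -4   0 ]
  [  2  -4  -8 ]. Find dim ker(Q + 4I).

Q + 4I = [[2, -4, -4], [0, 0, 0], [2, -4, -4]].
This matrix has rank 1, so its null space has dimension 3 − 1 = 2.

2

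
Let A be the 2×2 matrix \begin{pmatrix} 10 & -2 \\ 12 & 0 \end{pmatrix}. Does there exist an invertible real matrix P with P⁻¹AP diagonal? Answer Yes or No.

Characteristic polynomial: p(μ) = μ^2 - 10μ + 24 = (μ - 6)(μ - 4).
All 2 eigenvalues are distinct, so A is diagonalizable.

Yes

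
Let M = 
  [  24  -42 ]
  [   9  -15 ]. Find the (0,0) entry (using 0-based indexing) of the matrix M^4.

8586

Characteristic polynomial: μ^2 - 9μ + 18 = (μ - 6)(μ - 3), so the eigenvalues are 3, 6.
μ=3: eigenvector (2, 1).
μ=6: eigenvector (7, 3).
P = [[2, 7], [1, 3]], D = diag(3, 6), P⁻¹ = [[-3, 7], [1, -2]].
M⁴ = P·diag(81, 1296)·P⁻¹ = [[8586, -17010], [3645, -7209]].
The requested entry is 8586.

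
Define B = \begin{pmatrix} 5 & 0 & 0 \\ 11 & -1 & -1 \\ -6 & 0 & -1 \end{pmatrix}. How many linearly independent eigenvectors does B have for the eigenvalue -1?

1

B + 1I = [[6, 0, 0], [11, 0, -1], [-6, 0, 0]].
This matrix has rank 2, so its null space has dimension 3 − 2 = 1.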